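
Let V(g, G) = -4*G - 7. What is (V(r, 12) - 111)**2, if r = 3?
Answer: 27556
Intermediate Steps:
V(g, G) = -7 - 4*G
(V(r, 12) - 111)**2 = ((-7 - 4*12) - 111)**2 = ((-7 - 48) - 111)**2 = (-55 - 111)**2 = (-166)**2 = 27556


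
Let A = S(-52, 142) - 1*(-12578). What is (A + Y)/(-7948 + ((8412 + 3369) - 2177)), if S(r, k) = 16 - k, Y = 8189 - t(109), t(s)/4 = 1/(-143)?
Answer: 327963/26312 ≈ 12.464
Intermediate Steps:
t(s) = -4/143 (t(s) = 4*(1/(-143)) = 4*(1*(-1/143)) = 4*(-1/143) = -4/143)
Y = 1171031/143 (Y = 8189 - 1*(-4/143) = 8189 + 4/143 = 1171031/143 ≈ 8189.0)
A = 12452 (A = (16 - 1*142) - 1*(-12578) = (16 - 142) + 12578 = -126 + 12578 = 12452)
(A + Y)/(-7948 + ((8412 + 3369) - 2177)) = (12452 + 1171031/143)/(-7948 + ((8412 + 3369) - 2177)) = 2951667/(143*(-7948 + (11781 - 2177))) = 2951667/(143*(-7948 + 9604)) = (2951667/143)/1656 = (2951667/143)*(1/1656) = 327963/26312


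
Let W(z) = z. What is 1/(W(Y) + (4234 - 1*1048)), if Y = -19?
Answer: 1/3167 ≈ 0.00031576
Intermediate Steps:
1/(W(Y) + (4234 - 1*1048)) = 1/(-19 + (4234 - 1*1048)) = 1/(-19 + (4234 - 1048)) = 1/(-19 + 3186) = 1/3167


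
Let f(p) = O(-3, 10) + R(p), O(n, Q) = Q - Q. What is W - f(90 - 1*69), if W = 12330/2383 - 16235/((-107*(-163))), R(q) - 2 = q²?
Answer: -18235563504/41561903 ≈ -438.76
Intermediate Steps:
R(q) = 2 + q²
O(n, Q) = 0
f(p) = 2 + p² (f(p) = 0 + (2 + p²) = 2 + p²)
W = 176359525/41561903 (W = 12330*(1/2383) - 16235/17441 = 12330/2383 - 16235*1/17441 = 12330/2383 - 16235/17441 = 176359525/41561903 ≈ 4.2433)
W - f(90 - 1*69) = 176359525/41561903 - (2 + (90 - 1*69)²) = 176359525/41561903 - (2 + (90 - 69)²) = 176359525/41561903 - (2 + 21²) = 176359525/41561903 - (2 + 441) = 176359525/41561903 - 1*443 = 176359525/41561903 - 443 = -18235563504/41561903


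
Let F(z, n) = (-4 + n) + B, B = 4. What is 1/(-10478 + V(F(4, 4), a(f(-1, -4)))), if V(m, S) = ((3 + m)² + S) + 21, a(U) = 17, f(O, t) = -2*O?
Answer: -1/10391 ≈ -9.6237e-5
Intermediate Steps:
F(z, n) = n (F(z, n) = (-4 + n) + 4 = n)
V(m, S) = 21 + S + (3 + m)² (V(m, S) = (S + (3 + m)²) + 21 = 21 + S + (3 + m)²)
1/(-10478 + V(F(4, 4), a(f(-1, -4)))) = 1/(-10478 + (21 + 17 + (3 + 4)²)) = 1/(-10478 + (21 + 17 + 7²)) = 1/(-10478 + (21 + 17 + 49)) = 1/(-10478 + 87) = 1/(-10391) = -1/10391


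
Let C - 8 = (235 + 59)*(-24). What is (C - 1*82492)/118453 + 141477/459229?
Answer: -24360989579/54397052737 ≈ -0.44784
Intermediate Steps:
C = -7048 (C = 8 + (235 + 59)*(-24) = 8 + 294*(-24) = 8 - 7056 = -7048)
(C - 1*82492)/118453 + 141477/459229 = (-7048 - 1*82492)/118453 + 141477/459229 = (-7048 - 82492)*(1/118453) + 141477*(1/459229) = -89540*1/118453 + 141477/459229 = -89540/118453 + 141477/459229 = -24360989579/54397052737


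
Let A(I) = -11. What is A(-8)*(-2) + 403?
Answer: 425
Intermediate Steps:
A(-8)*(-2) + 403 = -11*(-2) + 403 = 22 + 403 = 425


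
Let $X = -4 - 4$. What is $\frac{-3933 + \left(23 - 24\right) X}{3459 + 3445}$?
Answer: $- \frac{3925}{6904} \approx -0.56851$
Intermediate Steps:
$X = -8$ ($X = -4 - 4 = -8$)
$\frac{-3933 + \left(23 - 24\right) X}{3459 + 3445} = \frac{-3933 + \left(23 - 24\right) \left(-8\right)}{3459 + 3445} = \frac{-3933 - -8}{6904} = \left(-3933 + 8\right) \frac{1}{6904} = \left(-3925\right) \frac{1}{6904} = - \frac{3925}{6904}$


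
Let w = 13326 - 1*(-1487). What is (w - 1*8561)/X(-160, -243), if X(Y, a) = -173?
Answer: -6252/173 ≈ -36.139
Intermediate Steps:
w = 14813 (w = 13326 + 1487 = 14813)
(w - 1*8561)/X(-160, -243) = (14813 - 1*8561)/(-173) = (14813 - 8561)*(-1/173) = 6252*(-1/173) = -6252/173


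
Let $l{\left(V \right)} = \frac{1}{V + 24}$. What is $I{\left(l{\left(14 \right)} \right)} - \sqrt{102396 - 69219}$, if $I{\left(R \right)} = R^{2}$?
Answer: $\frac{1}{1444} - \sqrt{33177} \approx -182.14$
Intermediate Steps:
$l{\left(V \right)} = \frac{1}{24 + V}$
$I{\left(l{\left(14 \right)} \right)} - \sqrt{102396 - 69219} = \left(\frac{1}{24 + 14}\right)^{2} - \sqrt{102396 - 69219} = \left(\frac{1}{38}\right)^{2} - \sqrt{33177} = \frac{1}{1444} - \sqrt{33177}$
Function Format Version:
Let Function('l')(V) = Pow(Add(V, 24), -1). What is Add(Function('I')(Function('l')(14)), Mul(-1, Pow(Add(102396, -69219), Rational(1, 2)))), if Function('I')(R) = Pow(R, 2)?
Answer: Add(Rational(1, 1444), Mul(-1, Pow(33177, Rational(1, 2)))) ≈ -182.14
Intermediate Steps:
Function('l')(V) = Pow(Add(24, V), -1)
Add(Function('I')(Function('l')(14)), Mul(-1, Pow(Add(102396, -69219), Rational(1, 2)))) = Add(Pow(Pow(Add(24, 14), -1), 2), Mul(-1, Pow(Add(102396, -69219), Rational(1, 2)))) = Add(Pow(Pow(38, -1), 2), Mul(-1, Pow(33177, Rational(1, 2)))) = Add(Pow(Rational(1, 38), 2), Mul(-1, Pow(33177, Rational(1, 2)))) = Add(Rational(1, 1444), Mul(-1, Pow(33177, Rational(1, 2))))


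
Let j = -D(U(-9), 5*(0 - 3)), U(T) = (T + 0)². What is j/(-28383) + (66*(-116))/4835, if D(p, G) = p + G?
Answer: -72327046/45743935 ≈ -1.5811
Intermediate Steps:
U(T) = T²
D(p, G) = G + p
j = -66 (j = -(5*(0 - 3) + (-9)²) = -(5*(-3) + 81) = -(-15 + 81) = -1*66 = -66)
j/(-28383) + (66*(-116))/4835 = -66/(-28383) + (66*(-116))/4835 = -66*(-1/28383) - 7656*1/4835 = 22/9461 - 7656/4835 = -72327046/45743935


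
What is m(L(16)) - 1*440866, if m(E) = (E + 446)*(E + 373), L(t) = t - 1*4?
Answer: -264536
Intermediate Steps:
L(t) = -4 + t (L(t) = t - 4 = -4 + t)
m(E) = (373 + E)*(446 + E) (m(E) = (446 + E)*(373 + E) = (373 + E)*(446 + E))
m(L(16)) - 1*440866 = (166358 + (-4 + 16)**2 + 819*(-4 + 16)) - 1*440866 = (166358 + 12**2 + 819*12) - 440866 = (166358 + 144 + 9828) - 440866 = 176330 - 440866 = -264536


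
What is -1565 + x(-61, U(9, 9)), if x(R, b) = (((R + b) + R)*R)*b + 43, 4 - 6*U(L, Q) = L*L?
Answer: -3854665/36 ≈ -1.0707e+5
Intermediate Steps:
U(L, Q) = ⅔ - L²/6 (U(L, Q) = ⅔ - L*L/6 = ⅔ - L²/6)
x(R, b) = 43 + R*b*(b + 2*R) (x(R, b) = ((b + 2*R)*R)*b + 43 = (R*(b + 2*R))*b + 43 = R*b*(b + 2*R) + 43 = 43 + R*b*(b + 2*R))
-1565 + x(-61, U(9, 9)) = -1565 + (43 - 61*(⅔ - ⅙*9²)² + 2*(⅔ - ⅙*9²)*(-61)²) = -1565 + (43 - 61*(⅔ - ⅙*81)² + 2*(⅔ - ⅙*81)*3721) = -1565 + (43 - 61*(⅔ - 27/2)² + 2*(⅔ - 27/2)*3721) = -1565 + (43 - 61*(-77/6)² + 2*(-77/6)*3721) = -1565 + (43 - 61*5929/36 - 286517/3) = -1565 + (43 - 361669/36 - 286517/3) = -1565 - 3798325/36 = -3854665/36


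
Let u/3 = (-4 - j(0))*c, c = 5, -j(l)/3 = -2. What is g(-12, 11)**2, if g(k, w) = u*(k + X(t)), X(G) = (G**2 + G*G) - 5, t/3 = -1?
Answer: 22500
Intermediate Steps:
t = -3 (t = 3*(-1) = -3)
j(l) = 6 (j(l) = -3*(-2) = 6)
X(G) = -5 + 2*G**2 (X(G) = (G**2 + G**2) - 5 = 2*G**2 - 5 = -5 + 2*G**2)
u = -150 (u = 3*((-4 - 1*6)*5) = 3*((-4 - 6)*5) = 3*(-10*5) = 3*(-50) = -150)
g(k, w) = -1950 - 150*k (g(k, w) = -150*(k + (-5 + 2*(-3)**2)) = -150*(k + (-5 + 2*9)) = -150*(k + (-5 + 18)) = -150*(k + 13) = -150*(13 + k) = -1950 - 150*k)
g(-12, 11)**2 = (-1950 - 150*(-12))**2 = (-1950 + 1800)**2 = (-150)**2 = 22500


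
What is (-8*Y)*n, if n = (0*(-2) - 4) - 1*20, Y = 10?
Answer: 1920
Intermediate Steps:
n = -24 (n = (0 - 4) - 20 = -4 - 20 = -24)
(-8*Y)*n = -8*10*(-24) = -80*(-24) = 1920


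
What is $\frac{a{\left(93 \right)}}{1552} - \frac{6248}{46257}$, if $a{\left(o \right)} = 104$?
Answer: $- \frac{610771}{8973858} \approx -0.068061$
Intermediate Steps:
$\frac{a{\left(93 \right)}}{1552} - \frac{6248}{46257} = \frac{104}{1552} - \frac{6248}{46257} = 104 \cdot \frac{1}{1552} - \frac{6248}{46257} = \frac{13}{194} - \frac{6248}{46257} = - \frac{610771}{8973858}$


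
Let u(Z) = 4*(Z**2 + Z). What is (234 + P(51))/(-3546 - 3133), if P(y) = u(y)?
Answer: -10842/6679 ≈ -1.6233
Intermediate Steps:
u(Z) = 4*Z + 4*Z**2 (u(Z) = 4*(Z + Z**2) = 4*Z + 4*Z**2)
P(y) = 4*y*(1 + y)
(234 + P(51))/(-3546 - 3133) = (234 + 4*51*(1 + 51))/(-3546 - 3133) = (234 + 4*51*52)/(-6679) = (234 + 10608)*(-1/6679) = 10842*(-1/6679) = -10842/6679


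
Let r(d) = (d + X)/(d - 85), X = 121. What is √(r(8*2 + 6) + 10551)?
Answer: √4651990/21 ≈ 102.71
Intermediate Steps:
r(d) = (121 + d)/(-85 + d) (r(d) = (d + 121)/(d - 85) = (121 + d)/(-85 + d))
√(r(8*2 + 6) + 10551) = √((121 + (8*2 + 6))/(-85 + (8*2 + 6)) + 10551) = √((121 + (16 + 6))/(-85 + (16 + 6)) + 10551) = √((121 + 22)/(-85 + 22) + 10551) = √(143/(-63) + 10551) = √(-1/63*143 + 10551) = √(-143/63 + 10551) = √(664570/63) = √4651990/21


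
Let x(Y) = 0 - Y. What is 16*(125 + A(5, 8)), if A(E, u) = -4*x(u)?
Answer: 2512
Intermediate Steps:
x(Y) = -Y
A(E, u) = 4*u (A(E, u) = -(-4)*u = 4*u)
16*(125 + A(5, 8)) = 16*(125 + 4*8) = 16*(125 + 32) = 16*157 = 2512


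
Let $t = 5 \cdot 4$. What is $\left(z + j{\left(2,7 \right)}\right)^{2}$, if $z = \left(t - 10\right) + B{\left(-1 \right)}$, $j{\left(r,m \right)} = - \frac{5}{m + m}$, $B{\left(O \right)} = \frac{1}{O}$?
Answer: $\frac{14641}{196} \approx 74.699$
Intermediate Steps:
$t = 20$
$j{\left(r,m \right)} = - \frac{5}{2 m}$
$z = 9$ ($z = \left(20 - 10\right) + \frac{1}{-1} = 10 - 1 = 9$)
$\left(z + j{\left(2,7 \right)}\right)^{2} = \left(9 - \frac{5}{2 \cdot 7}\right)^{2} = \left(9 - \frac{5}{14}\right)^{2} = \left(\frac{121}{14}\right)^{2} = \frac{14641}{196}$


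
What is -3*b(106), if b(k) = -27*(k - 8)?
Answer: 7938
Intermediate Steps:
b(k) = 216 - 27*k (b(k) = -27*(-8 + k) = 216 - 27*k)
-3*b(106) = -3*(216 - 27*106) = -3*(216 - 2862) = -3*(-2646) = 7938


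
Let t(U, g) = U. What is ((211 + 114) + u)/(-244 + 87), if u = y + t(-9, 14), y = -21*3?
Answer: -253/157 ≈ -1.6115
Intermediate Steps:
y = -63
u = -72 (u = -63 - 9 = -72)
((211 + 114) + u)/(-244 + 87) = ((211 + 114) - 72)/(-244 + 87) = (325 - 72)/(-157) = 253*(-1/157) = -253/157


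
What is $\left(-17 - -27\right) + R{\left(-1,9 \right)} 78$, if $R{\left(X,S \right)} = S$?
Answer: $712$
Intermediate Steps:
$\left(-17 - -27\right) + R{\left(-1,9 \right)} 78 = \left(-17 - -27\right) + 9 \cdot 78 = \left(-17 + 27\right) + 702 = 10 + 702 = 712$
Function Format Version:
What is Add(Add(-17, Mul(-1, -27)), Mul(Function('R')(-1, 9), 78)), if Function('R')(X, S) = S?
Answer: 712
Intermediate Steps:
Add(Add(-17, Mul(-1, -27)), Mul(Function('R')(-1, 9), 78)) = Add(Add(-17, Mul(-1, -27)), Mul(9, 78)) = Add(Add(-17, 27), 702) = Add(10, 702) = 712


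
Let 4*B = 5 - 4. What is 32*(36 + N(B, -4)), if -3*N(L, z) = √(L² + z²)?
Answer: 1152 - 8*√257/3 ≈ 1109.3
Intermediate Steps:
B = ¼ (B = (5 - 4)/4 = (¼)*1 = ¼ ≈ 0.25000)
N(L, z) = -√(L² + z²)/3
32*(36 + N(B, -4)) = 32*(36 - √((¼)² + (-4)²)/3) = 32*(36 - √(1/16 + 16)/3) = 32*(36 - √257/12) = 1152 - 8*√257/3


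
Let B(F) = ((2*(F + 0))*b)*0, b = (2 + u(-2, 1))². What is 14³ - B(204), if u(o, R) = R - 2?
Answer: 2744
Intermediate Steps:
u(o, R) = -2 + R
b = 1 (b = (2 + (-2 + 1))² = (2 - 1)² = 1² = 1)
B(F) = 0 (B(F) = ((2*(F + 0))*1)*0 = ((2*F)*1)*0 = (2*F)*0 = 0)
14³ - B(204) = 14³ - 1*0 = 2744 + 0 = 2744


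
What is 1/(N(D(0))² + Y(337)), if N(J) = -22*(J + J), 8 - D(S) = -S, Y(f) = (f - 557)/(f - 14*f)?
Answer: 4381/542823644 ≈ 8.0708e-6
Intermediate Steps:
Y(f) = -(-557 + f)/(13*f) (Y(f) = (-557 + f)/((-13*f)) = (-557 + f)*(-1/(13*f)) = -(-557 + f)/(13*f))
D(S) = 8 + S (D(S) = 8 - (-1)*S = 8 + S)
N(J) = -44*J
1/(N(D(0))² + Y(337)) = 1/((-44*(8 + 0))² + (1/13)*(557 - 1*337)/337) = 1/((-44*8)² + (1/13)*(1/337)*(557 - 337)) = 1/((-352)² + (1/13)*(1/337)*220) = 1/(123904 + 220/4381) = 1/(542823644/4381) = 4381/542823644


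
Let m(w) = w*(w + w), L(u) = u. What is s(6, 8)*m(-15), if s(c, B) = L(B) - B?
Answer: 0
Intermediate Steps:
s(c, B) = 0 (s(c, B) = B - B = 0)
m(w) = 2*w**2 (m(w) = w*(2*w) = 2*w**2)
s(6, 8)*m(-15) = 0*(2*(-15)**2) = 0*(2*225) = 0*450 = 0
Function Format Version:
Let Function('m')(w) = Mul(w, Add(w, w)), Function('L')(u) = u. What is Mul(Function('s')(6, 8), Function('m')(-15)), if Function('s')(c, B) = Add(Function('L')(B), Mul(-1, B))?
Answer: 0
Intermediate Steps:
Function('s')(c, B) = 0 (Function('s')(c, B) = Add(B, Mul(-1, B)) = 0)
Function('m')(w) = Mul(2, Pow(w, 2)) (Function('m')(w) = Mul(w, Mul(2, w)) = Mul(2, Pow(w, 2)))
Mul(Function('s')(6, 8), Function('m')(-15)) = Mul(0, Mul(2, Pow(-15, 2))) = Mul(0, Mul(2, 225)) = Mul(0, 450) = 0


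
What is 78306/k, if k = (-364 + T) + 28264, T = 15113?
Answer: 78306/43013 ≈ 1.8205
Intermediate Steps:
k = 43013 (k = (-364 + 15113) + 28264 = 14749 + 28264 = 43013)
78306/k = 78306/43013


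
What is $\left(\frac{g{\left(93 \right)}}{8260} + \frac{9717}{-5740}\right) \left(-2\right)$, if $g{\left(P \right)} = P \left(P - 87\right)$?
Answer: $\frac{2685}{826} \approx 3.2506$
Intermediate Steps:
$g{\left(P \right)} = P \left(-87 + P\right)$
$\left(\frac{g{\left(93 \right)}}{8260} + \frac{9717}{-5740}\right) \left(-2\right) = \left(\frac{93 \left(-87 + 93\right)}{8260} + \frac{9717}{-5740}\right) \left(-2\right) = \left(93 \cdot 6 \cdot \frac{1}{8260} + 9717 \left(- \frac{1}{5740}\right)\right) \left(-2\right) = \left(558 \cdot \frac{1}{8260} - \frac{237}{140}\right) \left(-2\right) = \left(\frac{279}{4130} - \frac{237}{140}\right) \left(-2\right) = \left(- \frac{2685}{1652}\right) \left(-2\right) = \frac{2685}{826}$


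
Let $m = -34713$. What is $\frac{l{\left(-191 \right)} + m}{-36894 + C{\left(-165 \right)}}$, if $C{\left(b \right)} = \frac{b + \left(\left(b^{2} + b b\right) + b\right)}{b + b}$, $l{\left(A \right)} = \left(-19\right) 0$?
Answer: $\frac{4959}{5294} \approx 0.93672$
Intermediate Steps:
$l{\left(A \right)} = 0$
$C{\left(b \right)} = \frac{2 b + 2 b^{2}}{2 b}$ ($C{\left(b \right)} = \frac{b + \left(\left(b^{2} + b^{2}\right) + b\right)}{2 b} = \left(b + \left(2 b^{2} + b\right)\right) \frac{1}{2 b} = \left(b + \left(b + 2 b^{2}\right)\right) \frac{1}{2 b} = \left(2 b + 2 b^{2}\right) \frac{1}{2 b} = \frac{2 b + 2 b^{2}}{2 b}$)
$\frac{l{\left(-191 \right)} + m}{-36894 + C{\left(-165 \right)}} = \frac{0 - 34713}{-36894 + \left(1 - 165\right)} = - \frac{34713}{-36894 - 164} = - \frac{34713}{-37058} = \left(-34713\right) \left(- \frac{1}{37058}\right) = \frac{4959}{5294}$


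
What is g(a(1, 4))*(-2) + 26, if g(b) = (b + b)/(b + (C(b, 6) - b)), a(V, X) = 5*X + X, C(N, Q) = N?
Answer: 22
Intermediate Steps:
a(V, X) = 6*X
g(b) = 2 (g(b) = (b + b)/(b + (b - b)) = (2*b)/(b + 0) = (2*b)/b = 2)
g(a(1, 4))*(-2) + 26 = 2*(-2) + 26 = -4 + 26 = 22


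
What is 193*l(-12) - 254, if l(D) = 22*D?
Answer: -51206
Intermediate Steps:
193*l(-12) - 254 = 193*(22*(-12)) - 254 = 193*(-264) - 254 = -50952 - 254 = -51206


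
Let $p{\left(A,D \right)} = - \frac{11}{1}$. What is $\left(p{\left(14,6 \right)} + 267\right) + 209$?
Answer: $465$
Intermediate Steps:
$p{\left(A,D \right)} = -11$ ($p{\left(A,D \right)} = \left(-11\right) 1 = -11$)
$\left(p{\left(14,6 \right)} + 267\right) + 209 = \left(-11 + 267\right) + 209 = 256 + 209 = 465$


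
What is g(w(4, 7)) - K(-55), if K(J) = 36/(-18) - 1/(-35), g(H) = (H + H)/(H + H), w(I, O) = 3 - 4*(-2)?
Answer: 104/35 ≈ 2.9714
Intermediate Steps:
w(I, O) = 11 (w(I, O) = 3 + 8 = 11)
g(H) = 1 (g(H) = (2*H)/((2*H)) = (2*H)*(1/(2*H)) = 1)
K(J) = -69/35 (K(J) = 36*(-1/18) - 1*(-1/35) = -2 + 1/35 = -69/35)
g(w(4, 7)) - K(-55) = 1 - 1*(-69/35) = 1 + 69/35 = 104/35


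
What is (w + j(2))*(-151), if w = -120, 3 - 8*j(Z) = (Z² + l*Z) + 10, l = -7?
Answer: 144507/8 ≈ 18063.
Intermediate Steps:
j(Z) = -7/8 - Z²/8 + 7*Z/8 (j(Z) = 3/8 - ((Z² - 7*Z) + 10)/8 = 3/8 - (10 + Z² - 7*Z)/8 = 3/8 + (-5/4 - Z²/8 + 7*Z/8) = -7/8 - Z²/8 + 7*Z/8)
(w + j(2))*(-151) = (-120 + (-7/8 - ⅛*2² + (7/8)*2))*(-151) = (-120 + (-7/8 - ⅛*4 + 7/4))*(-151) = (-120 + (-7/8 - ½ + 7/4))*(-151) = (-120 + 3/8)*(-151) = -957/8*(-151) = 144507/8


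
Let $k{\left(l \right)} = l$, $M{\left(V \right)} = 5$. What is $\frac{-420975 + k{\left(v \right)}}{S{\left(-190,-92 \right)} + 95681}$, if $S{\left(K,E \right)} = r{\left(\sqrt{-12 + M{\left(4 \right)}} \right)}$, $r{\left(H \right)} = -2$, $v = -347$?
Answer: $- \frac{421322}{95679} \approx -4.4035$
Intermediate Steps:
$S{\left(K,E \right)} = -2$
$\frac{-420975 + k{\left(v \right)}}{S{\left(-190,-92 \right)} + 95681} = \frac{-420975 - 347}{-2 + 95681} = - \frac{421322}{95679}$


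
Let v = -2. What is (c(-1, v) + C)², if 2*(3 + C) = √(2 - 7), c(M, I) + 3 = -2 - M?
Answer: (14 - I*√5)²/4 ≈ 47.75 - 15.652*I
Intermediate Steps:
c(M, I) = -5 - M (c(M, I) = -3 + (-2 - M) = -5 - M)
C = -3 + I*√5/2 (C = -3 + √(2 - 7)/2 = -3 + √(-5)/2 = -3 + (I*√5)/2 = -3 + I*√5/2 ≈ -3.0 + 1.118*I)
(c(-1, v) + C)² = ((-5 - 1*(-1)) + (-3 + I*√5/2))² = ((-5 + 1) + (-3 + I*√5/2))² = (-4 + (-3 + I*√5/2))² = (-7 + I*√5/2)²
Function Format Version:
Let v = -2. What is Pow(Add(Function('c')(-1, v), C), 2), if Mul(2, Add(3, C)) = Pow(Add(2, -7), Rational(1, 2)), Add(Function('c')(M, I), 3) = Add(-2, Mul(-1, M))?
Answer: Mul(Rational(1, 4), Pow(Add(14, Mul(-1, I, Pow(5, Rational(1, 2)))), 2)) ≈ Add(47.750, Mul(-15.652, I))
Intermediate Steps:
Function('c')(M, I) = Add(-5, Mul(-1, M)) (Function('c')(M, I) = Add(-3, Add(-2, Mul(-1, M))) = Add(-5, Mul(-1, M)))
C = Add(-3, Mul(Rational(1, 2), I, Pow(5, Rational(1, 2)))) (C = Add(-3, Mul(Rational(1, 2), Pow(Add(2, -7), Rational(1, 2)))) = Add(-3, Mul(Rational(1, 2), Pow(-5, Rational(1, 2)))) = Add(-3, Mul(Rational(1, 2), Mul(I, Pow(5, Rational(1, 2))))) = Add(-3, Mul(Rational(1, 2), I, Pow(5, Rational(1, 2)))) ≈ Add(-3.0000, Mul(1.1180, I)))
Pow(Add(Function('c')(-1, v), C), 2) = Pow(Add(Add(-5, Mul(-1, -1)), Add(-3, Mul(Rational(1, 2), I, Pow(5, Rational(1, 2))))), 2) = Pow(Add(Add(-5, 1), Add(-3, Mul(Rational(1, 2), I, Pow(5, Rational(1, 2))))), 2) = Pow(Add(-4, Add(-3, Mul(Rational(1, 2), I, Pow(5, Rational(1, 2))))), 2) = Pow(Add(-7, Mul(Rational(1, 2), I, Pow(5, Rational(1, 2)))), 2)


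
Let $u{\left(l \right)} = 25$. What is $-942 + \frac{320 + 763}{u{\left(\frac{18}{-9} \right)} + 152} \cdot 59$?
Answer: $-581$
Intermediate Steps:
$-942 + \frac{320 + 763}{u{\left(\frac{18}{-9} \right)} + 152} \cdot 59 = -942 + \frac{320 + 763}{25 + 152} \cdot 59 = -942 + \frac{1083}{177} \cdot 59 = -942 + 1083 \cdot \frac{1}{177} \cdot 59 = -942 + \frac{361}{59} \cdot 59 = -942 + 361 = -581$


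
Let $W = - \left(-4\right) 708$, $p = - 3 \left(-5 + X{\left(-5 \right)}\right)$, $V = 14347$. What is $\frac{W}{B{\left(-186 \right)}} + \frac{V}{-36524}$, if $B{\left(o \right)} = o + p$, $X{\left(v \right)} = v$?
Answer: $- \frac{8806175}{474812} \approx -18.547$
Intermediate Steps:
$p = 30$ ($p = - 3 \left(-5 - 5\right) = \left(-3\right) \left(-10\right) = 30$)
$W = 2832$ ($W = \left(-1\right) \left(-2832\right) = 2832$)
$B{\left(o \right)} = 30 + o$ ($B{\left(o \right)} = o + 30 = 30 + o$)
$\frac{W}{B{\left(-186 \right)}} + \frac{V}{-36524} = \frac{2832}{30 - 186} + \frac{14347}{-36524} = \frac{2832}{-156} + 14347 \left(- \frac{1}{36524}\right) = 2832 \left(- \frac{1}{156}\right) - \frac{14347}{36524} = - \frac{236}{13} - \frac{14347}{36524} = - \frac{8806175}{474812}$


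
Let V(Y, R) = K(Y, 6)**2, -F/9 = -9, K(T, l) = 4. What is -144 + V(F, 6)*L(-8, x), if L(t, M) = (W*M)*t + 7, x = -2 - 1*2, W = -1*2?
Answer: -1056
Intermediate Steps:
F = 81 (F = -9*(-9) = 81)
W = -2
V(Y, R) = 16 (V(Y, R) = 4**2 = 16)
x = -4 (x = -2 - 2 = -4)
L(t, M) = 7 - 2*M*t (L(t, M) = (-2*M)*t + 7 = -2*M*t + 7 = 7 - 2*M*t)
-144 + V(F, 6)*L(-8, x) = -144 + 16*(7 - 2*(-4)*(-8)) = -144 + 16*(7 - 64) = -144 + 16*(-57) = -144 - 912 = -1056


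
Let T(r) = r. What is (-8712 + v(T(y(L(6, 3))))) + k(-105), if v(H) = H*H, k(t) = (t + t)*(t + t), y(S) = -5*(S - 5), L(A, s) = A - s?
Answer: 35488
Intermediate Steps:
y(S) = 25 - 5*S (y(S) = -5*(-5 + S) = 25 - 5*S)
k(t) = 4*t**2 (k(t) = (2*t)*(2*t) = 4*t**2)
v(H) = H**2
(-8712 + v(T(y(L(6, 3))))) + k(-105) = (-8712 + (25 - 5*(6 - 1*3))**2) + 4*(-105)**2 = (-8712 + (25 - 5*(6 - 3))**2) + 4*11025 = (-8712 + (25 - 5*3)**2) + 44100 = (-8712 + (25 - 15)**2) + 44100 = (-8712 + 10**2) + 44100 = (-8712 + 100) + 44100 = -8612 + 44100 = 35488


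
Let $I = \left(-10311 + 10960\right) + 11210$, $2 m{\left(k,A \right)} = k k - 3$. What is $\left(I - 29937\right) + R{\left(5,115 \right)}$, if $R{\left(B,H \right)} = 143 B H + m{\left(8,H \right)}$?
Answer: $\frac{128355}{2} \approx 64178.0$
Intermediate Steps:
$m{\left(k,A \right)} = - \frac{3}{2} + \frac{k^{2}}{2}$ ($m{\left(k,A \right)} = \frac{k k - 3}{2} = \frac{k^{2} - 3}{2} = \frac{-3 + k^{2}}{2} = - \frac{3}{2} + \frac{k^{2}}{2}$)
$R{\left(B,H \right)} = \frac{61}{2} + 143 B H$ ($R{\left(B,H \right)} = 143 B H - \left(\frac{3}{2} - \frac{8^{2}}{2}\right) = 143 B H + \left(- \frac{3}{2} + \frac{1}{2} \cdot 64\right) = 143 B H + \left(- \frac{3}{2} + 32\right) = 143 B H + \frac{61}{2} = \frac{61}{2} + 143 B H$)
$I = 11859$ ($I = 649 + 11210 = 11859$)
$\left(I - 29937\right) + R{\left(5,115 \right)} = \left(11859 - 29937\right) + \left(\frac{61}{2} + 143 \cdot 5 \cdot 115\right) = -18078 + \left(\frac{61}{2} + 82225\right) = -18078 + \frac{164511}{2} = \frac{128355}{2}$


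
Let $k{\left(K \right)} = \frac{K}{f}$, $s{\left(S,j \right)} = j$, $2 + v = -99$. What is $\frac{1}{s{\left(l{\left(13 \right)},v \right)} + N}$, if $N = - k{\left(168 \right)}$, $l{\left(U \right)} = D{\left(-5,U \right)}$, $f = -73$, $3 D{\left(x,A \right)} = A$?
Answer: $- \frac{73}{7205} \approx -0.010132$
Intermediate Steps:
$D{\left(x,A \right)} = \frac{A}{3}$
$v = -101$ ($v = -2 - 99 = -101$)
$l{\left(U \right)} = \frac{U}{3}$
$k{\left(K \right)} = - \frac{K}{73}$ ($k{\left(K \right)} = \frac{K}{-73} = K \left(- \frac{1}{73}\right) = - \frac{K}{73}$)
$N = \frac{168}{73}$ ($N = - \frac{\left(-1\right) 168}{73} = \left(-1\right) \left(- \frac{168}{73}\right) = \frac{168}{73} \approx 2.3014$)
$\frac{1}{s{\left(l{\left(13 \right)},v \right)} + N} = \frac{1}{-101 + \frac{168}{73}} = \frac{1}{- \frac{7205}{73}} = - \frac{73}{7205}$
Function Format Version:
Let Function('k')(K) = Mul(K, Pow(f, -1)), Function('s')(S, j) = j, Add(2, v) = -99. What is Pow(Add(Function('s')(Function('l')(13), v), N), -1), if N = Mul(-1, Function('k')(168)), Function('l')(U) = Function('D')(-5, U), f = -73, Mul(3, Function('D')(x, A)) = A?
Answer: Rational(-73, 7205) ≈ -0.010132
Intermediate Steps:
Function('D')(x, A) = Mul(Rational(1, 3), A)
v = -101 (v = Add(-2, -99) = -101)
Function('l')(U) = Mul(Rational(1, 3), U)
Function('k')(K) = Mul(Rational(-1, 73), K) (Function('k')(K) = Mul(K, Pow(-73, -1)) = Mul(K, Rational(-1, 73)) = Mul(Rational(-1, 73), K))
N = Rational(168, 73) (N = Mul(-1, Mul(Rational(-1, 73), 168)) = Mul(-1, Rational(-168, 73)) = Rational(168, 73) ≈ 2.3014)
Pow(Add(Function('s')(Function('l')(13), v), N), -1) = Pow(Add(-101, Rational(168, 73)), -1) = Pow(Rational(-7205, 73), -1) = Rational(-73, 7205)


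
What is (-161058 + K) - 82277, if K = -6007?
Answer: -249342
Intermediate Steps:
(-161058 + K) - 82277 = (-161058 - 6007) - 82277 = -167065 - 82277 = -249342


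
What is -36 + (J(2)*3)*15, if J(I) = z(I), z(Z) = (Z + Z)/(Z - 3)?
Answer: -216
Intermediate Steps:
z(Z) = 2*Z/(-3 + Z) (z(Z) = (2*Z)/(-3 + Z) = 2*Z/(-3 + Z))
J(I) = 2*I/(-3 + I)
-36 + (J(2)*3)*15 = -36 + ((2*2/(-3 + 2))*3)*15 = -36 + ((2*2/(-1))*3)*15 = -36 + ((2*2*(-1))*3)*15 = -36 - 4*3*15 = -36 - 12*15 = -36 - 180 = -216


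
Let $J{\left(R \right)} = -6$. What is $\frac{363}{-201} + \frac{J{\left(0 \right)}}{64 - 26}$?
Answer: $- \frac{2500}{1273} \approx -1.9639$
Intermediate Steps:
$\frac{363}{-201} + \frac{J{\left(0 \right)}}{64 - 26} = \frac{363}{-201} - \frac{6}{64 - 26} = 363 \left(- \frac{1}{201}\right) - \frac{6}{38} = - \frac{121}{67} - \frac{3}{19} = - \frac{2500}{1273}$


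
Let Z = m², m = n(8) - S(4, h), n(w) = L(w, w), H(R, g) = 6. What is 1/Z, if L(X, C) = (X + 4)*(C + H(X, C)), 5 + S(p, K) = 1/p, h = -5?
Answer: 16/477481 ≈ 3.3509e-5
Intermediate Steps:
S(p, K) = -5 + 1/p
L(X, C) = (4 + X)*(6 + C) (L(X, C) = (X + 4)*(C + 6) = (4 + X)*(6 + C))
n(w) = 24 + w² + 10*w (n(w) = 24 + 4*w + 6*w + w*w = 24 + 4*w + 6*w + w² = 24 + w² + 10*w)
m = 691/4 (m = (24 + 8² + 10*8) - (-5 + 1/4) = (24 + 64 + 80) - (-5 + ¼) = 168 - 1*(-19/4) = 168 + 19/4 = 691/4 ≈ 172.75)
Z = 477481/16 (Z = (691/4)² = 477481/16 ≈ 29843.)
1/Z = 1/(477481/16) = 16/477481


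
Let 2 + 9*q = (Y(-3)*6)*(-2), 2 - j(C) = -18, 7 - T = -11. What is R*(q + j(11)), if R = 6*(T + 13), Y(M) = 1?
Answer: 10292/3 ≈ 3430.7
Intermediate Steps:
T = 18 (T = 7 - 1*(-11) = 7 + 11 = 18)
j(C) = 20 (j(C) = 2 - 1*(-18) = 2 + 18 = 20)
q = -14/9 (q = -2/9 + ((1*6)*(-2))/9 = -2/9 + (6*(-2))/9 = -2/9 + (⅑)*(-12) = -2/9 - 4/3 = -14/9 ≈ -1.5556)
R = 186 (R = 6*(18 + 13) = 6*31 = 186)
R*(q + j(11)) = 186*(-14/9 + 20) = 186*(166/9) = 10292/3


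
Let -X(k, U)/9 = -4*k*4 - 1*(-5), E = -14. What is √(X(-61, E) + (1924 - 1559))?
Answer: 92*I ≈ 92.0*I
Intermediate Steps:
X(k, U) = -45 + 144*k (X(k, U) = -9*(-4*k*4 - 1*(-5)) = -9*(-16*k + 5) = -9*(5 - 16*k) = -45 + 144*k)
√(X(-61, E) + (1924 - 1559)) = √((-45 + 144*(-61)) + (1924 - 1559)) = √((-45 - 8784) + 365) = √(-8829 + 365) = √(-8464) = 92*I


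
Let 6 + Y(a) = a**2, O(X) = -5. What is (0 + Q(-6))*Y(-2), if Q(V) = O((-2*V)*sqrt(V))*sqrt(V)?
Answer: 10*I*sqrt(6) ≈ 24.495*I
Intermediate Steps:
Q(V) = -5*sqrt(V)
Y(a) = -6 + a**2
(0 + Q(-6))*Y(-2) = (0 - 5*I*sqrt(6))*(-6 + (-2)**2) = (0 - 5*I*sqrt(6))*(-6 + 4) = (0 - 5*I*sqrt(6))*(-2) = -5*I*sqrt(6)*(-2) = 10*I*sqrt(6)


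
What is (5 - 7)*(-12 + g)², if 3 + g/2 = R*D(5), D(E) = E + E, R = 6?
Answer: -20808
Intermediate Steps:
D(E) = 2*E
g = 114 (g = -6 + 2*(6*(2*5)) = -6 + 2*(6*10) = -6 + 2*60 = -6 + 120 = 114)
(5 - 7)*(-12 + g)² = (5 - 7)*(-12 + 114)² = -2*102² = -2*10404 = -20808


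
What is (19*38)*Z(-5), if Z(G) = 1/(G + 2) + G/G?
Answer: 1444/3 ≈ 481.33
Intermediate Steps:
Z(G) = 1 + 1/(2 + G) (Z(G) = 1/(2 + G) + 1 = 1 + 1/(2 + G))
(19*38)*Z(-5) = (19*38)*((3 - 5)/(2 - 5)) = 722*(-2/(-3)) = 722*(-1/3*(-2)) = 722*(2/3) = 1444/3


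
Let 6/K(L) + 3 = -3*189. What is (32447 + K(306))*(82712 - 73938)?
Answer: 27045539136/95 ≈ 2.8469e+8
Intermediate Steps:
K(L) = -1/95 (K(L) = 6/(-3 - 3*189) = 6/(-3 - 567) = 6/(-570) = 6*(-1/570) = -1/95)
(32447 + K(306))*(82712 - 73938) = (32447 - 1/95)*(82712 - 73938) = (3082464/95)*8774 = 27045539136/95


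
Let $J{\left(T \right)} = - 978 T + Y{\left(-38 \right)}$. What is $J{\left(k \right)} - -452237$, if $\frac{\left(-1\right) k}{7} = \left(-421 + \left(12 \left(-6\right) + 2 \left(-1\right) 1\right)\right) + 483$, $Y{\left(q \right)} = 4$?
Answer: $370089$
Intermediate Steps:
$k = 84$ ($k = - 7 \left(\left(-421 + \left(12 \left(-6\right) + 2 \left(-1\right) 1\right)\right) + 483\right) = - 7 \left(\left(-421 - 74\right) + 483\right) = - 7 \left(-495 + 483\right) = \left(-7\right) \left(-12\right) = 84$)
$J{\left(T \right)} = 4 - 978 T$ ($J{\left(T \right)} = - 978 T + 4 = 4 - 978 T$)
$J{\left(k \right)} - -452237 = \left(4 - 82152\right) - -452237 = \left(4 - 82152\right) + 452237 = -82148 + 452237 = 370089$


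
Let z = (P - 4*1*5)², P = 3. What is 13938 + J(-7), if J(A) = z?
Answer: 14227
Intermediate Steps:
z = 289 (z = (3 - 4*1*5)² = (3 - 4*5)² = (3 - 20)² = (-17)² = 289)
J(A) = 289
13938 + J(-7) = 13938 + 289 = 14227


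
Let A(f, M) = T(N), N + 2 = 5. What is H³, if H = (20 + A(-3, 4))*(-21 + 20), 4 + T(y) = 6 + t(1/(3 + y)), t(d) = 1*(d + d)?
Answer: -300763/27 ≈ -11139.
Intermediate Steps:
t(d) = 2*d (t(d) = 1*(2*d) = 2*d)
N = 3 (N = -2 + 5 = 3)
T(y) = 2 + 2/(3 + y) (T(y) = -4 + (6 + 2/(3 + y)) = 2 + 2/(3 + y))
A(f, M) = 7/3 (A(f, M) = 2*(4 + 3)/(3 + 3) = 2*7/6 = 2*(⅙)*7 = 7/3)
H = -67/3 (H = (20 + 7/3)*(-21 + 20) = (67/3)*(-1) = -67/3 ≈ -22.333)
H³ = (-67/3)³ = -300763/27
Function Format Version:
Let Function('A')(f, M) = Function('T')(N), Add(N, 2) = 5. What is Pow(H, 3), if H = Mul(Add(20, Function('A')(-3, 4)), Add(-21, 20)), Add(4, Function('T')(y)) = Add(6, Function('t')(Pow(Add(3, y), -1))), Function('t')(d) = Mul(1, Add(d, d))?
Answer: Rational(-300763, 27) ≈ -11139.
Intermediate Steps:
Function('t')(d) = Mul(2, d) (Function('t')(d) = Mul(1, Mul(2, d)) = Mul(2, d))
N = 3 (N = Add(-2, 5) = 3)
Function('T')(y) = Add(2, Mul(2, Pow(Add(3, y), -1))) (Function('T')(y) = Add(-4, Add(6, Mul(2, Pow(Add(3, y), -1)))) = Add(2, Mul(2, Pow(Add(3, y), -1))))
Function('A')(f, M) = Rational(7, 3) (Function('A')(f, M) = Mul(2, Pow(Add(3, 3), -1), Add(4, 3)) = Mul(2, Pow(6, -1), 7) = Mul(2, Rational(1, 6), 7) = Rational(7, 3))
H = Rational(-67, 3) (H = Mul(Add(20, Rational(7, 3)), Add(-21, 20)) = Mul(Rational(67, 3), -1) = Rational(-67, 3) ≈ -22.333)
Pow(H, 3) = Pow(Rational(-67, 3), 3) = Rational(-300763, 27)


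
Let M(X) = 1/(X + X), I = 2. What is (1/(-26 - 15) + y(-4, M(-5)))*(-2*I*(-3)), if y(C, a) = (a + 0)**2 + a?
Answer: -1407/1025 ≈ -1.3727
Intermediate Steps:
M(X) = 1/(2*X)
y(C, a) = a + a**2 (y(C, a) = a**2 + a = a + a**2)
(1/(-26 - 15) + y(-4, M(-5)))*(-2*I*(-3)) = (1/(-26 - 15) + ((1/2)/(-5))*(1 + (1/2)/(-5)))*(-2*2*(-3)) = (1/(-41) + ((1/2)*(-1/5))*(1 + (1/2)*(-1/5)))*(-4*(-3)) = (-1/41 - (1 - 1/10)/10)*12 = (-1/41 - 1/10*9/10)*12 = (-1/41 - 9/100)*12 = -469/4100*12 = -1407/1025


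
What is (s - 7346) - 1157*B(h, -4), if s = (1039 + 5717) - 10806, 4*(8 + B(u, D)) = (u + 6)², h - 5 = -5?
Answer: -12553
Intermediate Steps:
h = 0 (h = 5 - 5 = 0)
B(u, D) = -8 + (6 + u)²/4 (B(u, D) = -8 + (u + 6)²/4 = -8 + (6 + u)²/4)
s = -4050 (s = 6756 - 10806 = -4050)
(s - 7346) - 1157*B(h, -4) = (-4050 - 7346) - 1157*(-8 + (6 + 0)²/4) = -11396 - 1157*(-8 + (¼)*6²) = -11396 - 1157*(-8 + (¼)*36) = -11396 - 1157*(-8 + 9) = -11396 - 1157*1 = -11396 - 1157 = -12553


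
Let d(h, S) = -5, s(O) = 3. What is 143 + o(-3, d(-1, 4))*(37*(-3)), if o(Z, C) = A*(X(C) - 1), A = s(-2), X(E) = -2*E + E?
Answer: -1189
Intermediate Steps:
X(E) = -E
A = 3
o(Z, C) = -3 - 3*C (o(Z, C) = 3*(-C - 1) = 3*(-1 - C) = -3 - 3*C)
143 + o(-3, d(-1, 4))*(37*(-3)) = 143 + (-3 - 3*(-5))*(37*(-3)) = 143 + (-3 + 15)*(-111) = 143 + 12*(-111) = 143 - 1332 = -1189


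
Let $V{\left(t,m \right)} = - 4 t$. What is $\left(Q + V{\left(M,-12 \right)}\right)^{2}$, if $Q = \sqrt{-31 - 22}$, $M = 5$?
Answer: $\left(20 - i \sqrt{53}\right)^{2} \approx 347.0 - 291.2 i$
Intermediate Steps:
$Q = i \sqrt{53}$ ($Q = \sqrt{-53} = i \sqrt{53} \approx 7.2801 i$)
$\left(Q + V{\left(M,-12 \right)}\right)^{2} = \left(i \sqrt{53} - 20\right)^{2} = \left(-20 + i \sqrt{53}\right)^{2}$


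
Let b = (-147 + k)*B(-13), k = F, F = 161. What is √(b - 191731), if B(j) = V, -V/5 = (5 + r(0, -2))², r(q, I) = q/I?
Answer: I*√193481 ≈ 439.86*I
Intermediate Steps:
k = 161
V = -125 (V = -5*(5 + 0/(-2))² = -5*(5 + 0*(-½))² = -5*(5 + 0)² = -5*5² = -5*25 = -125)
B(j) = -125
b = -1750 (b = (-147 + 161)*(-125) = 14*(-125) = -1750)
√(b - 191731) = √(-1750 - 191731) = √(-193481) = I*√193481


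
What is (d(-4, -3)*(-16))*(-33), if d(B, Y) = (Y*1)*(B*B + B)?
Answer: -19008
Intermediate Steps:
d(B, Y) = Y*(B + B²) (d(B, Y) = Y*(B² + B) = Y*(B + B²))
(d(-4, -3)*(-16))*(-33) = (-4*(-3)*(1 - 4)*(-16))*(-33) = (-4*(-3)*(-3)*(-16))*(-33) = -36*(-16)*(-33) = 576*(-33) = -19008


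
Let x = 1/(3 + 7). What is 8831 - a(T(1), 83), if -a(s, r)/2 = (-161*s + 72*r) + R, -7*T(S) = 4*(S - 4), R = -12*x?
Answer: 101143/5 ≈ 20229.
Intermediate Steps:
x = ⅒ (x = 1/10 = ⅒ ≈ 0.10000)
R = -6/5 (R = -12*⅒ = -6/5 ≈ -1.2000)
T(S) = 16/7 - 4*S/7 (T(S) = -4*(S - 4)/7 = -4*(-4 + S)/7 = -(-16 + 4*S)/7 = 16/7 - 4*S/7)
a(s, r) = 12/5 - 144*r + 322*s (a(s, r) = -2*((-161*s + 72*r) - 6/5) = -2*(-6/5 - 161*s + 72*r) = 12/5 - 144*r + 322*s)
8831 - a(T(1), 83) = 8831 - (12/5 - 144*83 + 322*(16/7 - 4/7*1)) = 8831 - (12/5 - 11952 + 322*(16/7 - 4/7)) = 8831 - (12/5 - 11952 + 322*(12/7)) = 8831 - (12/5 - 11952 + 552) = 8831 - 1*(-56988/5) = 8831 + 56988/5 = 101143/5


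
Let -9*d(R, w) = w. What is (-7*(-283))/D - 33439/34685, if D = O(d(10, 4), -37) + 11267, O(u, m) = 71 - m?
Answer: -1272072/1610375 ≈ -0.78992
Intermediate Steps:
d(R, w) = -w/9
D = 11375 (D = (71 - 1*(-37)) + 11267 = (71 + 37) + 11267 = 108 + 11267 = 11375)
(-7*(-283))/D - 33439/34685 = -7*(-283)/11375 - 33439/34685 = 1981*(1/11375) - 33439*1/34685 = 283/1625 - 4777/4955 = -1272072/1610375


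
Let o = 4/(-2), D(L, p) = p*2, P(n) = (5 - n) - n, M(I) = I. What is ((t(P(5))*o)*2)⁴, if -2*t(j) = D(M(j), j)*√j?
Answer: 4000000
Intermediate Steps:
P(n) = 5 - 2*n
D(L, p) = 2*p
t(j) = -j^(3/2) (t(j) = -2*j*√j/2 = -j^(3/2))
o = -2 (o = 4*(-½) = -2)
((t(P(5))*o)*2)⁴ = ((-(5 - 2*5)^(3/2)*(-2))*2)⁴ = ((-(5 - 10)^(3/2)*(-2))*2)⁴ = ((-(-5)^(3/2)*(-2))*2)⁴ = ((-(-5)*I*√5*(-2))*2)⁴ = (((5*I*√5)*(-2))*2)⁴ = (-10*I*√5*2)⁴ = (-20*I*√5)⁴ = 4000000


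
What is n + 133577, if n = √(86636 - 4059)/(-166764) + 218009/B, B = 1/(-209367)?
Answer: -45643756726 - √82577/166764 ≈ -4.5644e+10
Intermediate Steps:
B = -1/209367 ≈ -4.7763e-6
n = -45643890303 - √82577/166764 (n = √(86636 - 4059)/(-166764) + 218009/(-1/209367) = √82577*(-1/166764) + 218009*(-209367) = -√82577/166764 - 45643890303 = -45643890303 - √82577/166764 ≈ -4.5644e+10)
n + 133577 = (-45643890303 - √82577/166764) + 133577 = -45643756726 - √82577/166764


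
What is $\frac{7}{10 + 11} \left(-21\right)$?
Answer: $-7$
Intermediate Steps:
$\frac{7}{10 + 11} \left(-21\right) = \frac{7}{21} \left(-21\right) = 7 \cdot \frac{1}{21} \left(-21\right) = \frac{1}{3} \left(-21\right) = -7$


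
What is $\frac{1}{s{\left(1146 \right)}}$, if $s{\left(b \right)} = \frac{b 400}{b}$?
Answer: $\frac{1}{400} \approx 0.0025$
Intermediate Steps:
$s{\left(b \right)} = 400$ ($s{\left(b \right)} = \frac{400 b}{b} = 400$)
$\frac{1}{s{\left(1146 \right)}} = \frac{1}{400}$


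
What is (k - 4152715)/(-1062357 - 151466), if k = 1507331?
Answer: 2645384/1213823 ≈ 2.1794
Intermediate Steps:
(k - 4152715)/(-1062357 - 151466) = (1507331 - 4152715)/(-1062357 - 151466) = -2645384/(-1213823) = -2645384*(-1/1213823) = 2645384/1213823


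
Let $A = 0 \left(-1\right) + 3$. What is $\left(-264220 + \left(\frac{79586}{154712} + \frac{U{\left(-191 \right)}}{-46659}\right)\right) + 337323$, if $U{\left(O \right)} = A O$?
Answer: $\frac{87952159179929}{1203117868} \approx 73104.0$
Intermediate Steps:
$A = 3$ ($A = 0 + 3 = 3$)
$U{\left(O \right)} = 3 O$
$\left(-264220 + \left(\frac{79586}{154712} + \frac{U{\left(-191 \right)}}{-46659}\right)\right) + 337323 = \left(-264220 + \left(\frac{79586}{154712} + \frac{3 \left(-191\right)}{-46659}\right)\right) + 337323 = \left(-264220 + \left(79586 \cdot \frac{1}{154712} - - \frac{191}{15553}\right)\right) + 337323 = \left(-264220 + \left(\frac{39793}{77356} + \frac{191}{15553}\right)\right) + 337323 = \left(-264220 + \frac{633675525}{1203117868}\right) + 337323 = - \frac{317887169407435}{1203117868} + 337323 = \frac{87952159179929}{1203117868}$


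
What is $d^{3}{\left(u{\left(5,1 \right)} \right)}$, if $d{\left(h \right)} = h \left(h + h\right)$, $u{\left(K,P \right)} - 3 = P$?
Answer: $32768$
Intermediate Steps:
$u{\left(K,P \right)} = 3 + P$
$d{\left(h \right)} = 2 h^{2}$ ($d{\left(h \right)} = h 2 h = 2 h^{2}$)
$d^{3}{\left(u{\left(5,1 \right)} \right)} = \left(2 \left(3 + 1\right)^{2}\right)^{3} = \left(2 \cdot 4^{2}\right)^{3} = \left(2 \cdot 16\right)^{3} = 32^{3} = 32768$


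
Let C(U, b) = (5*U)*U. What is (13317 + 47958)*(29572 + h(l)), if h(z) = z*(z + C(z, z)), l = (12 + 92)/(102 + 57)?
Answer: 2428068677907100/1339893 ≈ 1.8121e+9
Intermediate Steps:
l = 104/159 ≈ 0.65409
C(U, b) = 5*U²
h(z) = z*(z + 5*z²)
(13317 + 47958)*(29572 + h(l)) = (13317 + 47958)*(29572 + (104/159)²*(1 + 5*(104/159))) = 61275*(29572 + 10816*(1 + 520/159)/25281) = 61275*(29572 + (10816/25281)*(679/159)) = 61275*(29572 + 7344064/4019679) = 61275*(118877291452/4019679) = 2428068677907100/1339893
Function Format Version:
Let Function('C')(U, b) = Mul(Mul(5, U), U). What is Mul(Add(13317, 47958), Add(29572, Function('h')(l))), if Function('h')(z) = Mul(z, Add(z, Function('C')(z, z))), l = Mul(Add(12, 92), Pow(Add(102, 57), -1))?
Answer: Rational(2428068677907100, 1339893) ≈ 1.8121e+9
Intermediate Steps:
l = Rational(104, 159) (l = Mul(104, Pow(159, -1)) = Mul(104, Rational(1, 159)) = Rational(104, 159) ≈ 0.65409)
Function('C')(U, b) = Mul(5, Pow(U, 2))
Function('h')(z) = Mul(z, Add(z, Mul(5, Pow(z, 2))))
Mul(Add(13317, 47958), Add(29572, Function('h')(l))) = Mul(Add(13317, 47958), Add(29572, Mul(Pow(Rational(104, 159), 2), Add(1, Mul(5, Rational(104, 159)))))) = Mul(61275, Add(29572, Mul(Rational(10816, 25281), Add(1, Rational(520, 159))))) = Mul(61275, Add(29572, Mul(Rational(10816, 25281), Rational(679, 159)))) = Mul(61275, Add(29572, Rational(7344064, 4019679))) = Mul(61275, Rational(118877291452, 4019679)) = Rational(2428068677907100, 1339893)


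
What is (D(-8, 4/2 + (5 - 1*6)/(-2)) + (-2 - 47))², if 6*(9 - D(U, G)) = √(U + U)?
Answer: 14396/9 + 160*I/3 ≈ 1599.6 + 53.333*I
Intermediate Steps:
D(U, G) = 9 - √2*√U/6 (D(U, G) = 9 - √(U + U)/6 = 9 - √2*√U/6)
(D(-8, 4/2 + (5 - 1*6)/(-2)) + (-2 - 47))² = ((9 - √2*√(-8)/6) + (-2 - 47))² = ((9 - √2*2*I*√2/6) - 49)² = ((9 - 2*I/3) - 49)² = (-40 - 2*I/3)²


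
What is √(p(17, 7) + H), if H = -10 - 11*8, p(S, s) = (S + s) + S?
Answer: I*√57 ≈ 7.5498*I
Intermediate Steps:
p(S, s) = s + 2*S
H = -98 (H = -10 - 88 = -98)
√(p(17, 7) + H) = √((7 + 2*17) - 98) = √((7 + 34) - 98) = √(41 - 98) = √(-57) = I*√57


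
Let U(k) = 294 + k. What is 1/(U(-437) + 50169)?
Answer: 1/50026 ≈ 1.9990e-5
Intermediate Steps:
1/(U(-437) + 50169) = 1/((294 - 437) + 50169) = 1/(-143 + 50169) = 1/50026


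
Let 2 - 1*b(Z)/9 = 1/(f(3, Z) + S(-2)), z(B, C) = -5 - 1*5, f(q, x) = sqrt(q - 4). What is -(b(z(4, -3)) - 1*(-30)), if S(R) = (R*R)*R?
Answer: -3192/65 - 9*I/65 ≈ -49.108 - 0.13846*I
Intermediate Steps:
f(q, x) = sqrt(-4 + q)
S(R) = R**3 (S(R) = R**2*R = R**3)
z(B, C) = -10 (z(B, C) = -5 - 5 = -10)
b(Z) = 18 - 9*(-8 - I)/65 (b(Z) = 18 - 9/(sqrt(-4 + 3) + (-2)**3) = 18 - 9/(sqrt(-1) - 8) = 18 - 9/(I - 8) = 18 - 9*(-8 - I)/65)
-(b(z(4, -3)) - 1*(-30)) = -((1242/65 + 9*I/65) - 1*(-30)) = -((1242/65 + 9*I/65) + 30) = -(3192/65 + 9*I/65) = -3192/65 - 9*I/65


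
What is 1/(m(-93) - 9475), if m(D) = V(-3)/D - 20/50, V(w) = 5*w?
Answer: -155/1468662 ≈ -0.00010554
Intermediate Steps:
m(D) = -⅖ - 15/D (m(D) = (5*(-3))/D - 20/50 = -15/D - 20*1/50 = -15/D - ⅖ = -⅖ - 15/D)
1/(m(-93) - 9475) = 1/((-⅖ - 15/(-93)) - 9475) = 1/((-⅖ - 15*(-1/93)) - 9475) = 1/((-⅖ + 5/31) - 9475) = 1/(-37/155 - 9475) = 1/(-1468662/155) = -155/1468662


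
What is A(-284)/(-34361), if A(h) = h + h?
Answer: 568/34361 ≈ 0.016530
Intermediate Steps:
A(h) = 2*h
A(-284)/(-34361) = (2*(-284))/(-34361) = -568*(-1/34361) = 568/34361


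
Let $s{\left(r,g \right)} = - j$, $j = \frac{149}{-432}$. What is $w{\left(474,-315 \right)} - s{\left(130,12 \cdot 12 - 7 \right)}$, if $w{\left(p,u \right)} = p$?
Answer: $\frac{204619}{432} \approx 473.66$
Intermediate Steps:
$j = - \frac{149}{432}$ ($j = 149 \left(- \frac{1}{432}\right) = - \frac{149}{432} \approx -0.34491$)
$s{\left(r,g \right)} = \frac{149}{432}$ ($s{\left(r,g \right)} = \left(-1\right) \left(- \frac{149}{432}\right) = \frac{149}{432}$)
$w{\left(474,-315 \right)} - s{\left(130,12 \cdot 12 - 7 \right)} = 474 - \frac{149}{432} = \frac{204619}{432}$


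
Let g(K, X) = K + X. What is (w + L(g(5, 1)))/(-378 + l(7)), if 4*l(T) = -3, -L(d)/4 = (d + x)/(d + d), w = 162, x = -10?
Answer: -392/909 ≈ -0.43124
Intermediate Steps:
L(d) = -2*(-10 + d)/d (L(d) = -4*(d - 10)/(d + d) = -4*(-10 + d)/(2*d) = -4*(-10 + d)*1/(2*d) = -2*(-10 + d)/d)
l(T) = -¾ (l(T) = (¼)*(-3) = -¾)
(w + L(g(5, 1)))/(-378 + l(7)) = (162 + (-2 + 20/(5 + 1)))/(-378 - ¾) = (162 + (-2 + 20/6))/(-1515/4) = (162 + (-2 + 20*(⅙)))*(-4/1515) = (162 + (-2 + 10/3))*(-4/1515) = (162 + 4/3)*(-4/1515) = (490/3)*(-4/1515) = -392/909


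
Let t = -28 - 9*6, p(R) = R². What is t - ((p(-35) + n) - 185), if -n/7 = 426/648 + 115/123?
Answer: -4918859/4428 ≈ -1110.9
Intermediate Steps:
n = -49357/4428 (n = -7*(426/648 + 115/123) = -7*(426*(1/648) + 115*(1/123)) = -7*(71/108 + 115/123) = -7*7051/4428 = -49357/4428 ≈ -11.147)
t = -82 (t = -28 - 54 = -82)
t - ((p(-35) + n) - 185) = -82 - (((-35)² - 49357/4428) - 185) = -82 - ((1225 - 49357/4428) - 185) = -82 - (5374943/4428 - 185) = -82 - 1*4555763/4428 = -82 - 4555763/4428 = -4918859/4428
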